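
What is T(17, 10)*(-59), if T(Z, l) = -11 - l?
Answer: 1239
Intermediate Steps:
T(17, 10)*(-59) = (-11 - 1*10)*(-59) = (-11 - 10)*(-59) = -21*(-59) = 1239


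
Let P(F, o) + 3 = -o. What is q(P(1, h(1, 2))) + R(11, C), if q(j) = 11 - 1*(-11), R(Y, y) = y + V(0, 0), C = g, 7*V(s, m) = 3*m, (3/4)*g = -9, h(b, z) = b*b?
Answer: 10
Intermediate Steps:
h(b, z) = b**2
g = -12 (g = (4/3)*(-9) = -12)
V(s, m) = 3*m/7 (V(s, m) = (3*m)/7 = 3*m/7)
C = -12
R(Y, y) = y (R(Y, y) = y + (3/7)*0 = y + 0 = y)
P(F, o) = -3 - o
q(j) = 22 (q(j) = 11 + 11 = 22)
q(P(1, h(1, 2))) + R(11, C) = 22 - 12 = 10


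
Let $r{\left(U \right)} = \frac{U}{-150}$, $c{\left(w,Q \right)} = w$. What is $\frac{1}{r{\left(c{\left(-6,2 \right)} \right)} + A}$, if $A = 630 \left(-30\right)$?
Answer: $- \frac{25}{472499} \approx -5.291 \cdot 10^{-5}$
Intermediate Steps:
$r{\left(U \right)} = - \frac{U}{150}$ ($r{\left(U \right)} = U \left(- \frac{1}{150}\right) = - \frac{U}{150}$)
$A = -18900$
$\frac{1}{r{\left(c{\left(-6,2 \right)} \right)} + A} = \frac{1}{\left(- \frac{1}{150}\right) \left(-6\right) - 18900} = \frac{1}{\frac{1}{25} - 18900} = \frac{1}{- \frac{472499}{25}} = - \frac{25}{472499}$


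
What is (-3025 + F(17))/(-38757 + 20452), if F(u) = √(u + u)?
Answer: 605/3661 - √34/18305 ≈ 0.16494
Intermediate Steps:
F(u) = √2*√u (F(u) = √(2*u) = √2*√u)
(-3025 + F(17))/(-38757 + 20452) = (-3025 + √2*√17)/(-38757 + 20452) = (-3025 + √34)/(-18305) = (-3025 + √34)*(-1/18305) = 605/3661 - √34/18305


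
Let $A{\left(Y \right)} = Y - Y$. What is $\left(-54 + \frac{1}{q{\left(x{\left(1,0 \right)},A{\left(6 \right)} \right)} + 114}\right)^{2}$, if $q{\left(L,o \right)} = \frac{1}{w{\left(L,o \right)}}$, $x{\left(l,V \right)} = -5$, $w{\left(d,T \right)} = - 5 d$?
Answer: $\frac{23694137041}{8128201} \approx 2915.1$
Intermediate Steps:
$A{\left(Y \right)} = 0$
$q{\left(L,o \right)} = - \frac{1}{5 L}$ ($q{\left(L,o \right)} = \frac{1}{\left(-5\right) L} = - \frac{1}{5 L}$)
$\left(-54 + \frac{1}{q{\left(x{\left(1,0 \right)},A{\left(6 \right)} \right)} + 114}\right)^{2} = \left(-54 + \frac{1}{- \frac{1}{5 \left(-5\right)} + 114}\right)^{2} = \left(-54 + \frac{1}{\left(- \frac{1}{5}\right) \left(- \frac{1}{5}\right) + 114}\right)^{2} = \left(-54 + \frac{1}{\frac{1}{25} + 114}\right)^{2} = \left(-54 + \frac{1}{\frac{2851}{25}}\right)^{2} = \left(-54 + \frac{25}{2851}\right)^{2} = \left(- \frac{153929}{2851}\right)^{2} = \frac{23694137041}{8128201}$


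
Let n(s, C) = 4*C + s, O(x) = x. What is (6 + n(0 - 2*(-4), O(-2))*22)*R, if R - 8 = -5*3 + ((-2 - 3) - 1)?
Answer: -78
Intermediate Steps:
n(s, C) = s + 4*C
R = -13 (R = 8 + (-5*3 + ((-2 - 3) - 1)) = 8 + (-15 + (-5 - 1)) = 8 + (-15 - 6) = 8 - 21 = -13)
(6 + n(0 - 2*(-4), O(-2))*22)*R = (6 + ((0 - 2*(-4)) + 4*(-2))*22)*(-13) = (6 + ((0 + 8) - 8)*22)*(-13) = (6 + (8 - 8)*22)*(-13) = (6 + 0*22)*(-13) = (6 + 0)*(-13) = 6*(-13) = -78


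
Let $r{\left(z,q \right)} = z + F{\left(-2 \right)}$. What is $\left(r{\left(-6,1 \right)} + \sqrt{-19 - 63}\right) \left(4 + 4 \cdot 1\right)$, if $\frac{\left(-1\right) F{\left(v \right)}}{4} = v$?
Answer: $16 + 8 i \sqrt{82} \approx 16.0 + 72.443 i$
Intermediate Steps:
$F{\left(v \right)} = - 4 v$
$r{\left(z,q \right)} = 8 + z$ ($r{\left(z,q \right)} = z - -8 = z + 8 = 8 + z$)
$\left(r{\left(-6,1 \right)} + \sqrt{-19 - 63}\right) \left(4 + 4 \cdot 1\right) = \left(\left(8 - 6\right) + \sqrt{-19 - 63}\right) \left(4 + 4 \cdot 1\right) = \left(2 + \sqrt{-82}\right) \left(4 + 4\right) = \left(2 + i \sqrt{82}\right) 8 = 16 + 8 i \sqrt{82}$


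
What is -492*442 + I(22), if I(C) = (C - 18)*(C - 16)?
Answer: -217440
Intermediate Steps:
I(C) = (-18 + C)*(-16 + C)
-492*442 + I(22) = -492*442 + (288 + 22² - 34*22) = -217464 + (288 + 484 - 748) = -217464 + 24 = -217440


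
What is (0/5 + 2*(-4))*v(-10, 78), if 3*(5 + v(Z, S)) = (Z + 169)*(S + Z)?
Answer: -28792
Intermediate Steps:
v(Z, S) = -5 + (169 + Z)*(S + Z)/3 (v(Z, S) = -5 + ((Z + 169)*(S + Z))/3 = -5 + ((169 + Z)*(S + Z))/3 = -5 + (169 + Z)*(S + Z)/3)
(0/5 + 2*(-4))*v(-10, 78) = (0/5 + 2*(-4))*(-5 + (1/3)*(-10)**2 + (169/3)*78 + (169/3)*(-10) + (1/3)*78*(-10)) = (0*(1/5) - 8)*(-5 + (1/3)*100 + 4394 - 1690/3 - 260) = (0 - 8)*(-5 + 100/3 + 4394 - 1690/3 - 260) = -8*3599 = -28792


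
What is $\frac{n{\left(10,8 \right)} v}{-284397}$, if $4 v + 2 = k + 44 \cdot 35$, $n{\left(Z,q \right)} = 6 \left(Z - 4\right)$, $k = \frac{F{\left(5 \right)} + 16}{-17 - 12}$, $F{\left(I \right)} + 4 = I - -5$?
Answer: $- \frac{133740}{2749171} \approx -0.048647$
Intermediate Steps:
$F{\left(I \right)} = 1 + I$ ($F{\left(I \right)} = -4 + \left(I - -5\right) = -4 + \left(I + 5\right) = -4 + \left(5 + I\right) = 1 + I$)
$k = - \frac{22}{29}$ ($k = \frac{\left(1 + 5\right) + 16}{-17 - 12} = \frac{6 + 16}{-29} = 22 \left(- \frac{1}{29}\right) = - \frac{22}{29} \approx -0.75862$)
$n{\left(Z,q \right)} = -24 + 6 Z$ ($n{\left(Z,q \right)} = 6 \left(-4 + Z\right) = -24 + 6 Z$)
$v = \frac{11145}{29}$ ($v = - \frac{1}{2} + \frac{- \frac{22}{29} + 44 \cdot 35}{4} = - \frac{1}{2} + \frac{- \frac{22}{29} + 1540}{4} = - \frac{1}{2} + \frac{1}{4} \cdot \frac{44638}{29} = - \frac{1}{2} + \frac{22319}{58} = \frac{11145}{29} \approx 384.31$)
$\frac{n{\left(10,8 \right)} v}{-284397} = \frac{\left(-24 + 6 \cdot 10\right) \frac{11145}{29}}{-284397} = \left(-24 + 60\right) \frac{11145}{29} \left(- \frac{1}{284397}\right) = 36 \cdot \frac{11145}{29} \left(- \frac{1}{284397}\right) = \frac{401220}{29} \left(- \frac{1}{284397}\right) = - \frac{133740}{2749171}$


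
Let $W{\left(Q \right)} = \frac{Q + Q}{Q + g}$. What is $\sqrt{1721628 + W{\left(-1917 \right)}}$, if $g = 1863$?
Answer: $\sqrt{1721699} \approx 1312.1$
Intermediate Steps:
$W{\left(Q \right)} = \frac{2 Q}{1863 + Q}$ ($W{\left(Q \right)} = \frac{Q + Q}{Q + 1863} = \frac{2 Q}{1863 + Q}$)
$\sqrt{1721628 + W{\left(-1917 \right)}} = \sqrt{1721628 + 2 \left(-1917\right) \frac{1}{1863 - 1917}} = \sqrt{1721628 + 2 \left(-1917\right) \frac{1}{-54}} = \sqrt{1721628 + 2 \left(-1917\right) \left(- \frac{1}{54}\right)} = \sqrt{1721628 + 71} = \sqrt{1721699}$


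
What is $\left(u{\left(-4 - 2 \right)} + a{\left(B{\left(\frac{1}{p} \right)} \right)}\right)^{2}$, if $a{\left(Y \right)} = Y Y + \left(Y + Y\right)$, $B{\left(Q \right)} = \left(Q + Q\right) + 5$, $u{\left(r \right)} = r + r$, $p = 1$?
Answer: $2601$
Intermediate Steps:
$u{\left(r \right)} = 2 r$
$B{\left(Q \right)} = 5 + 2 Q$ ($B{\left(Q \right)} = 2 Q + 5 = 5 + 2 Q$)
$a{\left(Y \right)} = Y^{2} + 2 Y$
$\left(u{\left(-4 - 2 \right)} + a{\left(B{\left(\frac{1}{p} \right)} \right)}\right)^{2} = \left(2 \left(-4 - 2\right) + \left(5 + \frac{2}{1}\right) \left(2 + \left(5 + \frac{2}{1}\right)\right)\right)^{2} = \left(2 \left(-6\right) + \left(5 + 2 \cdot 1\right) \left(2 + \left(5 + 2 \cdot 1\right)\right)\right)^{2} = \left(-12 + \left(5 + 2\right) \left(2 + \left(5 + 2\right)\right)\right)^{2} = \left(-12 + 7 \left(2 + 7\right)\right)^{2} = \left(-12 + 7 \cdot 9\right)^{2} = \left(-12 + 63\right)^{2} = 51^{2} = 2601$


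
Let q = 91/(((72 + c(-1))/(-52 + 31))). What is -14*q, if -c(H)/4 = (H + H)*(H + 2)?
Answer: 13377/40 ≈ 334.42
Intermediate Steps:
c(H) = -8*H*(2 + H) (c(H) = -4*(H + H)*(H + 2) = -4*2*H*(2 + H) = -8*H*(2 + H))
q = -1911/80 (q = 91/(((72 - 8*(-1)*(2 - 1))/(-52 + 31))) = 91/(((72 - 8*(-1)*1)/(-21))) = 91/(((72 + 8)*(-1/21))) = 91/((80*(-1/21))) = 91/(-80/21) = 91*(-21/80) = -1911/80 ≈ -23.888)
-14*q = -14*(-1911/80) = 13377/40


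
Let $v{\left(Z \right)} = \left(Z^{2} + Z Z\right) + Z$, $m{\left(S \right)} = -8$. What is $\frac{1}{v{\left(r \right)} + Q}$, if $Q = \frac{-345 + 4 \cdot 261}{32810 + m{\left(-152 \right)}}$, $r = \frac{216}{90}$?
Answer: $\frac{273350}{3810857} \approx 0.071729$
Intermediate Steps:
$r = \frac{12}{5}$ ($r = 216 \cdot \frac{1}{90} = \frac{12}{5} \approx 2.4$)
$Q = \frac{233}{10934}$ ($Q = \frac{-345 + 4 \cdot 261}{32810 - 8} = \frac{-345 + 1044}{32802} = 699 \cdot \frac{1}{32802} = \frac{233}{10934} \approx 0.02131$)
$v{\left(Z \right)} = Z + 2 Z^{2}$ ($v{\left(Z \right)} = \left(Z^{2} + Z^{2}\right) + Z = 2 Z^{2} + Z = Z + 2 Z^{2}$)
$\frac{1}{v{\left(r \right)} + Q} = \frac{1}{\frac{12 \left(1 + 2 \cdot \frac{12}{5}\right)}{5} + \frac{233}{10934}} = \frac{1}{\frac{12 \left(1 + \frac{24}{5}\right)}{5} + \frac{233}{10934}} = \frac{1}{\frac{12}{5} \cdot \frac{29}{5} + \frac{233}{10934}} = \frac{1}{\frac{348}{25} + \frac{233}{10934}} = \frac{1}{\frac{3810857}{273350}} = \frac{273350}{3810857}$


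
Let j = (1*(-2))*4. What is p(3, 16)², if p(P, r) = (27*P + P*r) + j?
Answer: 14641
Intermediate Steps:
j = -8 (j = -2*4 = -8)
p(P, r) = -8 + 27*P + P*r (p(P, r) = (27*P + P*r) - 8 = -8 + 27*P + P*r)
p(3, 16)² = (-8 + 27*3 + 3*16)² = (-8 + 81 + 48)² = 121² = 14641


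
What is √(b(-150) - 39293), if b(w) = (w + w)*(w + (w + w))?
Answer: √95707 ≈ 309.37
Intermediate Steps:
b(w) = 6*w² (b(w) = (2*w)*(w + 2*w) = (2*w)*(3*w) = 6*w²)
√(b(-150) - 39293) = √(6*(-150)² - 39293) = √(6*22500 - 39293) = √(135000 - 39293) = √95707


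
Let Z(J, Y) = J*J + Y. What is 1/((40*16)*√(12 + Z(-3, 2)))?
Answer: √23/14720 ≈ 0.00032580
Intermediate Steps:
Z(J, Y) = Y + J² (Z(J, Y) = J² + Y = Y + J²)
1/((40*16)*√(12 + Z(-3, 2))) = 1/((40*16)*√(12 + (2 + (-3)²))) = 1/(640*√(12 + (2 + 9))) = 1/(640*√(12 + 11)) = 1/(640*√23) = √23/14720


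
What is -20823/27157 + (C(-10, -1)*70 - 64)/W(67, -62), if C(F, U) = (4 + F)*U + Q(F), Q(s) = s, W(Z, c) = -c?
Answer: -5316517/841867 ≈ -6.3151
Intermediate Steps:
C(F, U) = F + U*(4 + F) (C(F, U) = (4 + F)*U + F = U*(4 + F) + F = F + U*(4 + F))
-20823/27157 + (C(-10, -1)*70 - 64)/W(67, -62) = -20823/27157 + ((-10 + 4*(-1) - 10*(-1))*70 - 64)/((-1*(-62))) = -20823*1/27157 + ((-10 - 4 + 10)*70 - 64)/62 = -20823/27157 + (-4*70 - 64)*(1/62) = -20823/27157 + (-280 - 64)*(1/62) = -20823/27157 - 344*1/62 = -20823/27157 - 172/31 = -5316517/841867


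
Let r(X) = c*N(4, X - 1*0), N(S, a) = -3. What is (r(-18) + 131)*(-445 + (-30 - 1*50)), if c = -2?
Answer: -71925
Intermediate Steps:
r(X) = 6 (r(X) = -2*(-3) = 6)
(r(-18) + 131)*(-445 + (-30 - 1*50)) = (6 + 131)*(-445 + (-30 - 1*50)) = 137*(-445 + (-30 - 50)) = 137*(-445 - 80) = 137*(-525) = -71925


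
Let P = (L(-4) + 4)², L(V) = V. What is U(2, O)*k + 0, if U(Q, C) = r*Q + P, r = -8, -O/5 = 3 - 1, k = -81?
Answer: 1296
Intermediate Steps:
O = -10 (O = -5*(3 - 1) = -5*2 = -10)
P = 0 (P = (-4 + 4)² = 0² = 0)
U(Q, C) = -8*Q (U(Q, C) = -8*Q + 0 = -8*Q)
U(2, O)*k + 0 = -8*2*(-81) + 0 = -16*(-81) + 0 = 1296 + 0 = 1296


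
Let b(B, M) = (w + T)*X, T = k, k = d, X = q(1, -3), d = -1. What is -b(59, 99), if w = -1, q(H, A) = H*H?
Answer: 2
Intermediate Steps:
q(H, A) = H²
X = 1 (X = 1² = 1)
k = -1
T = -1
b(B, M) = -2 (b(B, M) = (-1 - 1)*1 = -2*1 = -2)
-b(59, 99) = -1*(-2) = 2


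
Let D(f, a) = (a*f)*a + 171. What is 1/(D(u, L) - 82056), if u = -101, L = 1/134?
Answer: -17956/1470327161 ≈ -1.2212e-5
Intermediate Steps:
L = 1/134 ≈ 0.0074627
D(f, a) = 171 + f*a**2 (D(f, a) = f*a**2 + 171 = 171 + f*a**2)
1/(D(u, L) - 82056) = 1/((171 - 101*(1/134)**2) - 82056) = 1/((171 - 101*1/17956) - 82056) = 1/((171 - 101/17956) - 82056) = 1/(3070375/17956 - 82056) = 1/(-1470327161/17956) = -17956/1470327161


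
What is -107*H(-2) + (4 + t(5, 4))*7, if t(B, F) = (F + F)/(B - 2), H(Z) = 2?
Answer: -502/3 ≈ -167.33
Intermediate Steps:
t(B, F) = 2*F/(-2 + B) (t(B, F) = (2*F)/(-2 + B) = 2*F/(-2 + B))
-107*H(-2) + (4 + t(5, 4))*7 = -107*2 + (4 + 2*4/(-2 + 5))*7 = -214 + (4 + 2*4/3)*7 = -214 + (4 + 2*4*(1/3))*7 = -214 + (4 + 8/3)*7 = -214 + (20/3)*7 = -214 + 140/3 = -502/3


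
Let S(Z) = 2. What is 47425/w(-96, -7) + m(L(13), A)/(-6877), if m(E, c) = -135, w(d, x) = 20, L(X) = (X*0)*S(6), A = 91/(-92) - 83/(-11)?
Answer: 65228885/27508 ≈ 2371.3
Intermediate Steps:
A = 6635/1012 (A = 91*(-1/92) - 83*(-1/11) = -91/92 + 83/11 = 6635/1012 ≈ 6.5563)
L(X) = 0 (L(X) = (X*0)*2 = 0*2 = 0)
47425/w(-96, -7) + m(L(13), A)/(-6877) = 47425/20 - 135/(-6877) = 47425*(1/20) - 135*(-1/6877) = 9485/4 + 135/6877 = 65228885/27508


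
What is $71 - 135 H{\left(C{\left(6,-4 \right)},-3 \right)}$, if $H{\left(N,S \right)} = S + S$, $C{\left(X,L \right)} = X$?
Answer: $881$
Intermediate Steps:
$H{\left(N,S \right)} = 2 S$
$71 - 135 H{\left(C{\left(6,-4 \right)},-3 \right)} = 71 - 135 \cdot 2 \left(-3\right) = 71 - -810 = 71 + 810 = 881$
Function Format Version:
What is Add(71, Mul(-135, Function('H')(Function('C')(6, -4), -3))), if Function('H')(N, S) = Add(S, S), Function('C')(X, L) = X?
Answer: 881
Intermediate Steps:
Function('H')(N, S) = Mul(2, S)
Add(71, Mul(-135, Function('H')(Function('C')(6, -4), -3))) = Add(71, Mul(-135, Mul(2, -3))) = Add(71, Mul(-135, -6)) = Add(71, 810) = 881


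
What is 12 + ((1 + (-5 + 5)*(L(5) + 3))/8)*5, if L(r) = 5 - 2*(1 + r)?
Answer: 101/8 ≈ 12.625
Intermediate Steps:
L(r) = 3 - 2*r (L(r) = 5 + (-2 - 2*r) = 3 - 2*r)
12 + ((1 + (-5 + 5)*(L(5) + 3))/8)*5 = 12 + ((1 + (-5 + 5)*((3 - 2*5) + 3))/8)*5 = 12 + ((1 + 0*((3 - 10) + 3))*(1/8))*5 = 12 + ((1 + 0*(-7 + 3))*(1/8))*5 = 12 + ((1 + 0*(-4))*(1/8))*5 = 12 + ((1 + 0)*(1/8))*5 = 12 + (1*(1/8))*5 = 12 + (1/8)*5 = 12 + 5/8 = 101/8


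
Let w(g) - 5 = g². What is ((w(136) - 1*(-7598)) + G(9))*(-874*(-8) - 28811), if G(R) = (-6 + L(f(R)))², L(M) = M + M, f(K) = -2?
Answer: -571635981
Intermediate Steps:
L(M) = 2*M
G(R) = 100 (G(R) = (-6 + 2*(-2))² = (-6 - 4)² = (-10)² = 100)
w(g) = 5 + g²
((w(136) - 1*(-7598)) + G(9))*(-874*(-8) - 28811) = (((5 + 136²) - 1*(-7598)) + 100)*(-874*(-8) - 28811) = (((5 + 18496) + 7598) + 100)*(6992 - 28811) = ((18501 + 7598) + 100)*(-21819) = (26099 + 100)*(-21819) = 26199*(-21819) = -571635981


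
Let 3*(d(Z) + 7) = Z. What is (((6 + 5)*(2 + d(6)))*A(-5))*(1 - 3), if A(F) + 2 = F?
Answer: -462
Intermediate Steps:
A(F) = -2 + F
d(Z) = -7 + Z/3
(((6 + 5)*(2 + d(6)))*A(-5))*(1 - 3) = (((6 + 5)*(2 + (-7 + (⅓)*6)))*(-2 - 5))*(1 - 3) = ((11*(2 + (-7 + 2)))*(-7))*(-2) = ((11*(2 - 5))*(-7))*(-2) = ((11*(-3))*(-7))*(-2) = -33*(-7)*(-2) = 231*(-2) = -462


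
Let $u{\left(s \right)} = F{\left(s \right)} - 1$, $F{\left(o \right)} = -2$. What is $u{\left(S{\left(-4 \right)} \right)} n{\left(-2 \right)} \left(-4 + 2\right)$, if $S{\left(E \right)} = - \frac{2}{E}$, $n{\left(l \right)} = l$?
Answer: $-12$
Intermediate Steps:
$u{\left(s \right)} = -3$ ($u{\left(s \right)} = -2 - 1 = -3$)
$u{\left(S{\left(-4 \right)} \right)} n{\left(-2 \right)} \left(-4 + 2\right) = - 3 \left(- 2 \left(-4 + 2\right)\right) = - 3 \left(\left(-2\right) \left(-2\right)\right) = \left(-3\right) 4 = -12$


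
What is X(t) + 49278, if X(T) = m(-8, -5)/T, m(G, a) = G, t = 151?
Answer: 7440970/151 ≈ 49278.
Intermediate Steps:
X(T) = -8/T
X(t) + 49278 = -8/151 + 49278 = 7440970/151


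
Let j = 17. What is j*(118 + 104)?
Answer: 3774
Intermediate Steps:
j*(118 + 104) = 17*(118 + 104) = 17*222 = 3774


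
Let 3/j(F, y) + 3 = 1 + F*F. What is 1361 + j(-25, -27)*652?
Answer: 849859/623 ≈ 1364.1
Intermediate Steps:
j(F, y) = 3/(-2 + F²) (j(F, y) = 3/(-3 + (1 + F*F)) = 3/(-3 + (1 + F²)) = 3/(-2 + F²))
1361 + j(-25, -27)*652 = 1361 + (3/(-2 + (-25)²))*652 = 1361 + (3/(-2 + 625))*652 = 1361 + (3/623)*652 = 1361 + 1956/623 = 849859/623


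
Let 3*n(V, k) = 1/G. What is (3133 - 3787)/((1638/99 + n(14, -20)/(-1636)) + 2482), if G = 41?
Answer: -1447634232/5530550341 ≈ -0.26175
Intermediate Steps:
n(V, k) = 1/123 (n(V, k) = (⅓)/41 = (⅓)*(1/41) = 1/123)
(3133 - 3787)/((1638/99 + n(14, -20)/(-1636)) + 2482) = (3133 - 3787)/((1638/99 + (1/123)/(-1636)) + 2482) = -654/((1638*(1/99) + (1/123)*(-1/1636)) + 2482) = -654/((182/11 - 1/201228) + 2482) = -654/(36623485/2213508 + 2482) = -654/5530550341/2213508 = -654*2213508/5530550341 = -1447634232/5530550341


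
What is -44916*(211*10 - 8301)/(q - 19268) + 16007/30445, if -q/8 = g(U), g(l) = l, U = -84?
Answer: -2116423592312/141538805 ≈ -14953.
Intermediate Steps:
q = 672 (q = -8*(-84) = 672)
-44916*(211*10 - 8301)/(q - 19268) + 16007/30445 = -44916*(211*10 - 8301)/(672 - 19268) + 16007/30445 = -44916/((-18596/(2110 - 8301))) + 16007*(1/30445) = -44916/((-18596/(-6191))) + 16007/30445 = -44916/((-18596*(-1/6191))) + 16007/30445 = -44916/18596/6191 + 16007/30445 = -44916*6191/18596 + 16007/30445 = -69518739/4649 + 16007/30445 = -2116423592312/141538805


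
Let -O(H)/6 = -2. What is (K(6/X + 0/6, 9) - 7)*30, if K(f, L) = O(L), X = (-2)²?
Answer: 150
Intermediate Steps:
O(H) = 12 (O(H) = -6*(-2) = 12)
X = 4
K(f, L) = 12
(K(6/X + 0/6, 9) - 7)*30 = (12 - 7)*30 = 5*30 = 150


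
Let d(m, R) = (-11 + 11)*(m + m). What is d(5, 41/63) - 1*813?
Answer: -813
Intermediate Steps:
d(m, R) = 0 (d(m, R) = 0*(2*m) = 0)
d(5, 41/63) - 1*813 = 0 - 1*813 = 0 - 813 = -813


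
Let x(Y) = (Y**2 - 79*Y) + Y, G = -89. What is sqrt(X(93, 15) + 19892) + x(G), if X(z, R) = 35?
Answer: 14863 + sqrt(19927) ≈ 15004.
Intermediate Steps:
x(Y) = Y**2 - 78*Y
sqrt(X(93, 15) + 19892) + x(G) = sqrt(35 + 19892) - 89*(-78 - 89) = sqrt(19927) - 89*(-167) = sqrt(19927) + 14863 = 14863 + sqrt(19927)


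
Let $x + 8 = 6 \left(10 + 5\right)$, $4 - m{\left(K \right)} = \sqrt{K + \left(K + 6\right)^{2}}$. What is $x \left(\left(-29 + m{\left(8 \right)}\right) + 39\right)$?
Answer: $1148 - 164 \sqrt{51} \approx -23.194$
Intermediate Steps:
$m{\left(K \right)} = 4 - \sqrt{K + \left(6 + K\right)^{2}}$ ($m{\left(K \right)} = 4 - \sqrt{K + \left(K + 6\right)^{2}} = 4 - \sqrt{K + \left(6 + K\right)^{2}}$)
$x = 82$ ($x = -8 + 6 \left(10 + 5\right) = -8 + 6 \cdot 15 = -8 + 90 = 82$)
$x \left(\left(-29 + m{\left(8 \right)}\right) + 39\right) = 82 \left(\left(-29 + \left(4 - \sqrt{8 + \left(6 + 8\right)^{2}}\right)\right) + 39\right) = 82 \left(\left(-29 + \left(4 - \sqrt{8 + 14^{2}}\right)\right) + 39\right) = 82 \left(\left(-29 + \left(4 - \sqrt{8 + 196}\right)\right) + 39\right) = 82 \left(\left(-29 + \left(4 - \sqrt{204}\right)\right) + 39\right) = 82 \left(\left(-29 + \left(4 - 2 \sqrt{51}\right)\right) + 39\right) = 82 \left(\left(-25 - 2 \sqrt{51}\right) + 39\right) = 82 \left(14 - 2 \sqrt{51}\right) = 1148 - 164 \sqrt{51}$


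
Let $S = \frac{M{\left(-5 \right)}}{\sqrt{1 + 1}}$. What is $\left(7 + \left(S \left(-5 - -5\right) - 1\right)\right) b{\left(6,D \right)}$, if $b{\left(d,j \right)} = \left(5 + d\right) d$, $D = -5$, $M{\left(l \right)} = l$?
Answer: $396$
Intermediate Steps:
$b{\left(d,j \right)} = d \left(5 + d\right)$
$S = - \frac{5 \sqrt{2}}{2}$ ($S = - \frac{5}{\sqrt{1 + 1}} = - \frac{5}{\sqrt{2}} = - 5 \frac{\sqrt{2}}{2} = - \frac{5 \sqrt{2}}{2} \approx -3.5355$)
$\left(7 + \left(S \left(-5 - -5\right) - 1\right)\right) b{\left(6,D \right)} = \left(7 - \left(1 - - \frac{5 \sqrt{2}}{2} \left(-5 - -5\right)\right)\right) 6 \left(5 + 6\right) = \left(7 - \left(1 - - \frac{5 \sqrt{2}}{2} \left(-5 + 5\right)\right)\right) 6 \cdot 11 = \left(7 - \left(1 - - \frac{5 \sqrt{2}}{2} \cdot 0\right)\right) 66 = \left(7 + \left(0 - 1\right)\right) 66 = \left(7 - 1\right) 66 = 6 \cdot 66 = 396$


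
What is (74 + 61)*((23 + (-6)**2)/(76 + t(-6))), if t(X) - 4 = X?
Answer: 7965/74 ≈ 107.64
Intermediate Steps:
t(X) = 4 + X
(74 + 61)*((23 + (-6)**2)/(76 + t(-6))) = (74 + 61)*((23 + (-6)**2)/(76 + (4 - 6))) = 135*((23 + 36)/(76 - 2)) = 135*(59/74) = 7965/74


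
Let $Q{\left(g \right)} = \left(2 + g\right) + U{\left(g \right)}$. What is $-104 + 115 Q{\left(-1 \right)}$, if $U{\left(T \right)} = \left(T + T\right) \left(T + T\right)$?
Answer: $471$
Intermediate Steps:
$U{\left(T \right)} = 4 T^{2}$ ($U{\left(T \right)} = 2 T 2 T = 4 T^{2}$)
$Q{\left(g \right)} = 2 + g + 4 g^{2}$ ($Q{\left(g \right)} = \left(2 + g\right) + 4 g^{2} = 2 + g + 4 g^{2}$)
$-104 + 115 Q{\left(-1 \right)} = -104 + 115 \left(2 - 1 + 4 \left(-1\right)^{2}\right) = -104 + 115 \left(2 - 1 + 4 \cdot 1\right) = -104 + 115 \left(2 - 1 + 4\right) = -104 + 115 \cdot 5 = -104 + 575 = 471$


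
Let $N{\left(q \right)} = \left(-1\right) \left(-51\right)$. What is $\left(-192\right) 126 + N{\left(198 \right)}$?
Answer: $-24141$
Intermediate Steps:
$N{\left(q \right)} = 51$
$\left(-192\right) 126 + N{\left(198 \right)} = \left(-192\right) 126 + 51 = -24192 + 51 = -24141$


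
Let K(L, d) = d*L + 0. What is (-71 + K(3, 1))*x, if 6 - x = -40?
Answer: -3128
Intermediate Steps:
K(L, d) = L*d (K(L, d) = L*d + 0 = L*d)
x = 46 (x = 6 - 1*(-40) = 6 + 40 = 46)
(-71 + K(3, 1))*x = (-71 + 3*1)*46 = (-71 + 3)*46 = -68*46 = -3128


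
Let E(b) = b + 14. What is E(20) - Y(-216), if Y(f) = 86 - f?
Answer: -268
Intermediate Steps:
E(b) = 14 + b
E(20) - Y(-216) = (14 + 20) - (86 - 1*(-216)) = 34 - (86 + 216) = 34 - 1*302 = 34 - 302 = -268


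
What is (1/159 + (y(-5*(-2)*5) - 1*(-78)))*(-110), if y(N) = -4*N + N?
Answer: 1259170/159 ≈ 7919.3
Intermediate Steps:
y(N) = -3*N
(1/159 + (y(-5*(-2)*5) - 1*(-78)))*(-110) = (1/159 + (-3*(-5*(-2))*5 - 1*(-78)))*(-110) = (1/159 + (-30*5 + 78))*(-110) = (1/159 + (-3*50 + 78))*(-110) = (1/159 + (-150 + 78))*(-110) = (1/159 - 72)*(-110) = -11447/159*(-110) = 1259170/159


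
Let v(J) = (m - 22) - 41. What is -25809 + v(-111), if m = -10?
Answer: -25882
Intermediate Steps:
v(J) = -73 (v(J) = (-10 - 22) - 41 = -32 - 41 = -73)
-25809 + v(-111) = -25809 - 73 = -25882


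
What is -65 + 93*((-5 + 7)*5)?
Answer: 865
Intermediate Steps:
-65 + 93*((-5 + 7)*5) = -65 + 93*(2*5) = -65 + 93*10 = -65 + 930 = 865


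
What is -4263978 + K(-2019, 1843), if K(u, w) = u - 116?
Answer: -4266113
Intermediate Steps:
K(u, w) = -116 + u
-4263978 + K(-2019, 1843) = -4263978 + (-116 - 2019) = -4263978 - 2135 = -4266113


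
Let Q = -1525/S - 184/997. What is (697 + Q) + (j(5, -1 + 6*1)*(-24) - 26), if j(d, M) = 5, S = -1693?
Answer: 931253384/1687921 ≈ 551.72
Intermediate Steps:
Q = 1208913/1687921 (Q = -1525/(-1693) - 184/997 = -1525*(-1/1693) - 184*1/997 = 1525/1693 - 184/997 = 1208913/1687921 ≈ 0.71621)
(697 + Q) + (j(5, -1 + 6*1)*(-24) - 26) = (697 + 1208913/1687921) + (5*(-24) - 26) = 1177689850/1687921 + (-120 - 26) = 1177689850/1687921 - 146 = 931253384/1687921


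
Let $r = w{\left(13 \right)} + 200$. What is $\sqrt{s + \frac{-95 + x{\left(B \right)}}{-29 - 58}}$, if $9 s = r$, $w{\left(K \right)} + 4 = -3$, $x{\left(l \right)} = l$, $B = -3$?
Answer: $\frac{\sqrt{170839}}{87} \approx 4.7509$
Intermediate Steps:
$w{\left(K \right)} = -7$ ($w{\left(K \right)} = -4 - 3 = -7$)
$r = 193$ ($r = -7 + 200 = 193$)
$s = \frac{193}{9}$ ($s = \frac{1}{9} \cdot 193 = \frac{193}{9} \approx 21.444$)
$\sqrt{s + \frac{-95 + x{\left(B \right)}}{-29 - 58}} = \sqrt{\frac{193}{9} + \frac{-95 - 3}{-29 - 58}} = \sqrt{\frac{193}{9} - \frac{98}{-87}} = \sqrt{\frac{193}{9} - - \frac{98}{87}} = \sqrt{\frac{193}{9} + \frac{98}{87}} = \sqrt{\frac{5891}{261}} = \frac{\sqrt{170839}}{87}$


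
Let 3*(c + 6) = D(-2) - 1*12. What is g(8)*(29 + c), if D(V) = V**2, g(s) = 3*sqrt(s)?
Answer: 122*sqrt(2) ≈ 172.53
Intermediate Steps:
c = -26/3 (c = -6 + ((-2)**2 - 1*12)/3 = -6 + (4 - 12)/3 = -6 + (1/3)*(-8) = -6 - 8/3 = -26/3 ≈ -8.6667)
g(8)*(29 + c) = (3*sqrt(8))*(29 - 26/3) = (3*(2*sqrt(2)))*(61/3) = (6*sqrt(2))*(61/3) = 122*sqrt(2)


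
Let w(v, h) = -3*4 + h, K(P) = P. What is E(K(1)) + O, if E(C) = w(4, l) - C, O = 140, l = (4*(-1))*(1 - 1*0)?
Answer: 123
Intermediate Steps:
l = -4 (l = -4*(1 + 0) = -4*1 = -4)
w(v, h) = -12 + h
E(C) = -16 - C (E(C) = (-12 - 4) - C = -16 - C)
E(K(1)) + O = (-16 - 1*1) + 140 = (-16 - 1) + 140 = -17 + 140 = 123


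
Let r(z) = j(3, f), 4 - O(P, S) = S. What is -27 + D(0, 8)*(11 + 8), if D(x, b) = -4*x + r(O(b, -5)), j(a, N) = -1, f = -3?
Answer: -46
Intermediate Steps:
O(P, S) = 4 - S
r(z) = -1
D(x, b) = -1 - 4*x (D(x, b) = -4*x - 1 = -1 - 4*x)
-27 + D(0, 8)*(11 + 8) = -27 + (-1 - 4*0)*(11 + 8) = -27 + (-1 + 0)*19 = -27 - 1*19 = -27 - 19 = -46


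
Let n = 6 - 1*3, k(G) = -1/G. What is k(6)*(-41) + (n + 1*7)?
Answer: 101/6 ≈ 16.833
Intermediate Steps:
n = 3 (n = 6 - 3 = 3)
k(6)*(-41) + (n + 1*7) = -1/6*(-41) + (3 + 1*7) = -1*⅙*(-41) + (3 + 7) = -⅙*(-41) + 10 = 41/6 + 10 = 101/6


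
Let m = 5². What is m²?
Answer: 625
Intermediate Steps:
m = 25
m² = 25² = 625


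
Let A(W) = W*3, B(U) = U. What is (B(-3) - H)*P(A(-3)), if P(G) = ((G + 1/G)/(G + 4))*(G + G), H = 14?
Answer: 2788/5 ≈ 557.60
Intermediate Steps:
A(W) = 3*W
P(G) = 2*G*(G + 1/G)/(4 + G) (P(G) = ((G + 1/G)/(4 + G))*(2*G) = 2*G*(G + 1/G)/(4 + G))
(B(-3) - H)*P(A(-3)) = (-3 - 1*14)*(2*(1 + (3*(-3))**2)/(4 + 3*(-3))) = (-3 - 14)*(2*(1 + (-9)**2)/(4 - 9)) = -34*(1 + 81)/(-5) = -34*(-1)*82/5 = -17*(-164/5) = 2788/5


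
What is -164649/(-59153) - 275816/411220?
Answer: 12847904483/6081224165 ≈ 2.1127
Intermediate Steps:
-164649/(-59153) - 275816/411220 = -164649*(-1/59153) - 275816*1/411220 = 164649/59153 - 68954/102805 = 12847904483/6081224165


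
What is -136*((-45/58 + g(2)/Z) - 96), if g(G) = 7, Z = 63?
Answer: 3431212/261 ≈ 13146.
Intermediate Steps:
-136*((-45/58 + g(2)/Z) - 96) = -136*((-45/58 + 7/63) - 96) = -136*((-45*1/58 + 7*(1/63)) - 96) = -136*((-45/58 + ⅑) - 96) = -136*(-347/522 - 96) = -136*(-50459/522) = 3431212/261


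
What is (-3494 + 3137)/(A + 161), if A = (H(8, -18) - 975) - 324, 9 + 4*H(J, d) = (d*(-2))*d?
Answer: 1428/5209 ≈ 0.27414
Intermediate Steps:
H(J, d) = -9/4 - d²/2 (H(J, d) = -9/4 + ((d*(-2))*d)/4 = -9/4 + ((-2*d)*d)/4 = -9/4 + (-2*d²)/4 = -9/4 - d²/2)
A = -5853/4 (A = ((-9/4 - ½*(-18)²) - 975) - 324 = ((-9/4 - ½*324) - 975) - 324 = ((-9/4 - 162) - 975) - 324 = (-657/4 - 975) - 324 = -4557/4 - 324 = -5853/4 ≈ -1463.3)
(-3494 + 3137)/(A + 161) = (-3494 + 3137)/(-5853/4 + 161) = -357/(-5209/4) = -357*(-4/5209) = 1428/5209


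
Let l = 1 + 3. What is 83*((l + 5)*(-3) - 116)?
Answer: -11869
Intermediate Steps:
l = 4
83*((l + 5)*(-3) - 116) = 83*((4 + 5)*(-3) - 116) = 83*(9*(-3) - 116) = 83*(-27 - 116) = 83*(-143) = -11869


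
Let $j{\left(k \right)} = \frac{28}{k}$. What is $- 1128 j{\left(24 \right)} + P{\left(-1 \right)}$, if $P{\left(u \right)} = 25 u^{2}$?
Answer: $-1291$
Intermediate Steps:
$- 1128 j{\left(24 \right)} + P{\left(-1 \right)} = - 1128 \cdot \frac{28}{24} + 25 \left(-1\right)^{2} = - 1128 \cdot 28 \cdot \frac{1}{24} + 25 \cdot 1 = \left(-1128\right) \frac{7}{6} + 25 = -1316 + 25 = -1291$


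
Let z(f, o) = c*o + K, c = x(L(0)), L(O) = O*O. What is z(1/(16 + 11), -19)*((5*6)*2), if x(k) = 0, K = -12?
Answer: -720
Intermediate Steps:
L(O) = O²
c = 0
z(f, o) = -12 (z(f, o) = 0*o - 12 = 0 - 12 = -12)
z(1/(16 + 11), -19)*((5*6)*2) = -12*5*6*2 = -360*2 = -12*60 = -720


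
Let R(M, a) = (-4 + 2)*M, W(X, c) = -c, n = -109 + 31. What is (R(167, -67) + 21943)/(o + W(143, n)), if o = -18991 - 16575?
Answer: -21609/35488 ≈ -0.60891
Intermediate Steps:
n = -78
o = -35566
R(M, a) = -2*M
(R(167, -67) + 21943)/(o + W(143, n)) = (-2*167 + 21943)/(-35566 - 1*(-78)) = (-334 + 21943)/(-35566 + 78) = 21609/(-35488) = 21609*(-1/35488) = -21609/35488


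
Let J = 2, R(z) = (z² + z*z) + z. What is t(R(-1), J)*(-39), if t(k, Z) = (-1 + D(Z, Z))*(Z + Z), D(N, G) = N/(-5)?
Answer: 1092/5 ≈ 218.40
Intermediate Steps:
R(z) = z + 2*z² (R(z) = (z² + z²) + z = 2*z² + z = z + 2*z²)
D(N, G) = -N/5 (D(N, G) = N*(-⅕) = -N/5)
t(k, Z) = 2*Z*(-1 - Z/5) (t(k, Z) = (-1 - Z/5)*(Z + Z) = (-1 - Z/5)*(2*Z) = 2*Z*(-1 - Z/5))
t(R(-1), J)*(-39) = -⅖*2*(5 + 2)*(-39) = -⅖*2*7*(-39) = -28/5*(-39) = 1092/5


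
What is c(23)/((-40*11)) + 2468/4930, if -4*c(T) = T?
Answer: 445707/867680 ≈ 0.51368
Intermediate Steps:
c(T) = -T/4
c(23)/((-40*11)) + 2468/4930 = (-¼*23)/((-40*11)) + 2468/4930 = -23/4/(-440) + 2468*(1/4930) = -23/4*(-1/440) + 1234/2465 = 23/1760 + 1234/2465 = 445707/867680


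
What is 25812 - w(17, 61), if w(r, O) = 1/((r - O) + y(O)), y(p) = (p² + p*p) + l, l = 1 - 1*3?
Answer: 190905551/7396 ≈ 25812.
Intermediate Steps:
l = -2 (l = 1 - 3 = -2)
y(p) = -2 + 2*p² (y(p) = (p² + p*p) - 2 = (p² + p²) - 2 = 2*p² - 2 = -2 + 2*p²)
w(r, O) = 1/(-2 + r - O + 2*O²) (w(r, O) = 1/((r - O) + (-2 + 2*O²)) = 1/(-2 + r - O + 2*O²))
25812 - w(17, 61) = 25812 - 1/(-2 + 17 - 1*61 + 2*61²) = 25812 - 1/(-2 + 17 - 61 + 2*3721) = 25812 - 1/(-2 + 17 - 61 + 7442) = 25812 - 1/7396 = 190905551/7396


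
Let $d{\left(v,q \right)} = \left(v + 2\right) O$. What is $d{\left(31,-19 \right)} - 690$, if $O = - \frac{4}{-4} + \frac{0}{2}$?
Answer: $-657$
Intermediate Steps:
$O = 1$ ($O = \left(-4\right) \left(- \frac{1}{4}\right) + 0 \cdot \frac{1}{2} = 1 + 0 = 1$)
$d{\left(v,q \right)} = 2 + v$ ($d{\left(v,q \right)} = \left(v + 2\right) 1 = \left(2 + v\right) 1 = 2 + v$)
$d{\left(31,-19 \right)} - 690 = \left(2 + 31\right) - 690 = 33 - 690 = -657$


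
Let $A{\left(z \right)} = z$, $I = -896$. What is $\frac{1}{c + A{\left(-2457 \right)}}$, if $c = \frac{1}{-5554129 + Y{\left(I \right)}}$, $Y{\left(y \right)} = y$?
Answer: $- \frac{5555025}{13648696426} \approx -0.000407$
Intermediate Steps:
$c = - \frac{1}{5555025}$ ($c = \frac{1}{-5554129 - 896} = \frac{1}{-5555025} = - \frac{1}{5555025} \approx -1.8002 \cdot 10^{-7}$)
$\frac{1}{c + A{\left(-2457 \right)}} = \frac{1}{- \frac{1}{5555025} - 2457} = \frac{1}{- \frac{13648696426}{5555025}} = - \frac{5555025}{13648696426}$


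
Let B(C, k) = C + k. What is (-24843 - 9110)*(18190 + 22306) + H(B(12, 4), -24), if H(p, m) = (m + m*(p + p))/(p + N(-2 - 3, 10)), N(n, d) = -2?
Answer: -9624725212/7 ≈ -1.3750e+9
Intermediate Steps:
H(p, m) = (m + 2*m*p)/(-2 + p) (H(p, m) = (m + m*(p + p))/(p - 2) = (m + m*(2*p))/(-2 + p) = (m + 2*m*p)/(-2 + p))
(-24843 - 9110)*(18190 + 22306) + H(B(12, 4), -24) = (-24843 - 9110)*(18190 + 22306) - 24*(1 + 2*(12 + 4))/(-2 + (12 + 4)) = -33953*40496 - 24*(1 + 2*16)/(-2 + 16) = -1374960688 - 24*(1 + 32)/14 = -1374960688 - 24*1/14*33 = -1374960688 - 396/7 = -9624725212/7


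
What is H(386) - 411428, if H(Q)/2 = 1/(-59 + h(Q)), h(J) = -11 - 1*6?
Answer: -15634265/38 ≈ -4.1143e+5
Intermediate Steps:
h(J) = -17 (h(J) = -11 - 6 = -17)
H(Q) = -1/38 (H(Q) = 2/(-59 - 17) = 2/(-76) = 2*(-1/76) = -1/38)
H(386) - 411428 = -1/38 - 411428 = -15634265/38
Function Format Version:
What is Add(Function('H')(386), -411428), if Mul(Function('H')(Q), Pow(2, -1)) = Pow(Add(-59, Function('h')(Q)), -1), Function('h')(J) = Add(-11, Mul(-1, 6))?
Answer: Rational(-15634265, 38) ≈ -4.1143e+5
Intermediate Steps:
Function('h')(J) = -17 (Function('h')(J) = Add(-11, -6) = -17)
Function('H')(Q) = Rational(-1, 38) (Function('H')(Q) = Mul(2, Pow(Add(-59, -17), -1)) = Mul(2, Pow(-76, -1)) = Mul(2, Rational(-1, 76)) = Rational(-1, 38))
Add(Function('H')(386), -411428) = Add(Rational(-1, 38), -411428) = Rational(-15634265, 38)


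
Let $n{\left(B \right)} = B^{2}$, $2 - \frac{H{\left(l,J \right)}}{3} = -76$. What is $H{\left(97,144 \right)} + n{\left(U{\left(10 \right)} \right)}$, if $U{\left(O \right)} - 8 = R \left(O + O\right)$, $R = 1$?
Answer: $1018$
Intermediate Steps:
$H{\left(l,J \right)} = 234$ ($H{\left(l,J \right)} = 6 - -228 = 6 + 228 = 234$)
$U{\left(O \right)} = 8 + 2 O$ ($U{\left(O \right)} = 8 + 1 \left(O + O\right) = 8 + 1 \cdot 2 O = 8 + 2 O$)
$H{\left(97,144 \right)} + n{\left(U{\left(10 \right)} \right)} = 234 + \left(8 + 2 \cdot 10\right)^{2} = 234 + \left(8 + 20\right)^{2} = 234 + 28^{2} = 234 + 784 = 1018$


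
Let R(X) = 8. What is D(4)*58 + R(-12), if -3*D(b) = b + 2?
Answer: -108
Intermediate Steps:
D(b) = -⅔ - b/3 (D(b) = -(b + 2)/3 = -(2 + b)/3 = -⅔ - b/3)
D(4)*58 + R(-12) = (-⅔ - ⅓*4)*58 + 8 = (-⅔ - 4/3)*58 + 8 = -2*58 + 8 = -116 + 8 = -108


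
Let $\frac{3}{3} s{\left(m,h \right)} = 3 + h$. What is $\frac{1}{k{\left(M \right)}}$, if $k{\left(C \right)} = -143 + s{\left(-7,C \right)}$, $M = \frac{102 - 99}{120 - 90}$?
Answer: $- \frac{10}{1399} \approx -0.007148$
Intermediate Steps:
$M = \frac{1}{10}$ ($M = \frac{3}{30} = 3 \cdot \frac{1}{30} = \frac{1}{10} \approx 0.1$)
$s{\left(m,h \right)} = 3 + h$
$k{\left(C \right)} = -140 + C$ ($k{\left(C \right)} = -143 + \left(3 + C\right) = -140 + C$)
$\frac{1}{k{\left(M \right)}} = \frac{1}{-140 + \frac{1}{10}} = \frac{1}{- \frac{1399}{10}} = - \frac{10}{1399}$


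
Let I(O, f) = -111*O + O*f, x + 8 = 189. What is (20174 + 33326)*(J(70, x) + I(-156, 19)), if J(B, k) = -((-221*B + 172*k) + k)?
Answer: -79768500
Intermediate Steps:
x = 181 (x = -8 + 189 = 181)
J(B, k) = -173*k + 221*B (J(B, k) = -(-221*B + 173*k) = -173*k + 221*B)
(20174 + 33326)*(J(70, x) + I(-156, 19)) = (20174 + 33326)*((-173*181 + 221*70) - 156*(-111 + 19)) = 53500*((-31313 + 15470) - 156*(-92)) = 53500*(-15843 + 14352) = 53500*(-1491) = -79768500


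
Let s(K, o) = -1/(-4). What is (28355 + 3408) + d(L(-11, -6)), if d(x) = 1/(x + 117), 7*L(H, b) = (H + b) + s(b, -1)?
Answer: 101927495/3209 ≈ 31763.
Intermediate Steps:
s(K, o) = ¼ (s(K, o) = -1*(-¼) = ¼)
L(H, b) = 1/28 + H/7 + b/7 (L(H, b) = ((H + b) + ¼)/7 = (¼ + H + b)/7 = 1/28 + H/7 + b/7)
d(x) = 1/(117 + x)
(28355 + 3408) + d(L(-11, -6)) = (28355 + 3408) + 1/(117 + (1/28 + (⅐)*(-11) + (⅐)*(-6))) = 31763 + 1/(117 + (1/28 - 11/7 - 6/7)) = 31763 + 1/(117 - 67/28) = 31763 + 1/(3209/28) = 31763 + 28/3209 = 101927495/3209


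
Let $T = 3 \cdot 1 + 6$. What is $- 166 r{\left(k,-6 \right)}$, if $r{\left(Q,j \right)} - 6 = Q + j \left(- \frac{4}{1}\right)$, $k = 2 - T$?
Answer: $-3818$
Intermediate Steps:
$T = 9$ ($T = 3 + 6 = 9$)
$k = -7$ ($k = 2 - 9 = -7$)
$r{\left(Q,j \right)} = 6 + Q - 4 j$ ($r{\left(Q,j \right)} = 6 + \left(Q + j \left(- \frac{4}{1}\right)\right) = 6 + \left(Q + j \left(\left(-4\right) 1\right)\right) = 6 + \left(Q + j \left(-4\right)\right) = 6 + \left(Q - 4 j\right) = 6 + Q - 4 j$)
$- 166 r{\left(k,-6 \right)} = - 166 \left(6 - 7 - -24\right) = - 166 \left(6 - 7 + 24\right) = \left(-166\right) 23 = -3818$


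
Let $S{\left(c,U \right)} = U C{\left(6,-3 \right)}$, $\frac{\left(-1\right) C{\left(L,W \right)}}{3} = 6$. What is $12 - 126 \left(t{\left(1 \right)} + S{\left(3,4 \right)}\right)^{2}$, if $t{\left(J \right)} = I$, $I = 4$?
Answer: $-582612$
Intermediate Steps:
$C{\left(L,W \right)} = -18$ ($C{\left(L,W \right)} = \left(-3\right) 6 = -18$)
$t{\left(J \right)} = 4$
$S{\left(c,U \right)} = - 18 U$ ($S{\left(c,U \right)} = U \left(-18\right) = - 18 U$)
$12 - 126 \left(t{\left(1 \right)} + S{\left(3,4 \right)}\right)^{2} = 12 - 126 \left(4 - 72\right)^{2} = 12 - 126 \left(-68\right)^{2} = 12 - 582624 = -582612$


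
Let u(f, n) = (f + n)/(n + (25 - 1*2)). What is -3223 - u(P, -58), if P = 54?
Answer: -112809/35 ≈ -3223.1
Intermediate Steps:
u(f, n) = (f + n)/(23 + n) (u(f, n) = (f + n)/(n + (25 - 2)) = (f + n)/(n + 23) = (f + n)/(23 + n))
-3223 - u(P, -58) = -3223 - (54 - 58)/(23 - 58) = -3223 - (-4)/(-35) = -3223 - (-1)*(-4)/35 = -3223 - 1*4/35 = -3223 - 4/35 = -112809/35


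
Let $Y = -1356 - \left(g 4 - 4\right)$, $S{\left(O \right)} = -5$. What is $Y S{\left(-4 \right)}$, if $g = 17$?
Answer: $7100$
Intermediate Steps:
$Y = -1420$ ($Y = -1356 - \left(17 \cdot 4 - 4\right) = -1356 - \left(68 - 4\right) = -1356 - 64 = -1420$)
$Y S{\left(-4 \right)} = \left(-1420\right) \left(-5\right) = 7100$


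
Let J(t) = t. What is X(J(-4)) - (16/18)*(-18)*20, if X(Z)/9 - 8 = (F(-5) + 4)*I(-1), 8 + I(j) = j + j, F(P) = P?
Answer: 482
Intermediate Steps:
I(j) = -8 + 2*j (I(j) = -8 + (j + j) = -8 + 2*j)
X(Z) = 162 (X(Z) = 72 + 9*((-5 + 4)*(-8 + 2*(-1))) = 72 + 9*(-(-8 - 2)) = 72 + 9*(-1*(-10)) = 72 + 9*10 = 72 + 90 = 162)
X(J(-4)) - (16/18)*(-18)*20 = 162 - (16/18)*(-18)*20 = 162 - (16*(1/18))*(-18)*20 = 162 - (8/9)*(-18)*20 = 162 - (-16)*20 = 162 - 1*(-320) = 162 + 320 = 482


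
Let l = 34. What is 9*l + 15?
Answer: 321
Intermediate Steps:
9*l + 15 = 9*34 + 15 = 306 + 15 = 321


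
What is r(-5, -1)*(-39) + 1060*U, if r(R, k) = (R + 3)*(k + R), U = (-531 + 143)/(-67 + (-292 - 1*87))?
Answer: 101276/223 ≈ 454.15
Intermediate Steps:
U = 194/223 (U = -388/(-67 + (-292 - 87)) = -388/(-67 - 379) = -388/(-446) = -388*(-1/446) = 194/223 ≈ 0.86996)
r(R, k) = (3 + R)*(R + k)
r(-5, -1)*(-39) + 1060*U = ((-5)² + 3*(-5) + 3*(-1) - 5*(-1))*(-39) + 1060*(194/223) = (25 - 15 - 3 + 5)*(-39) + 205640/223 = 12*(-39) + 205640/223 = -468 + 205640/223 = 101276/223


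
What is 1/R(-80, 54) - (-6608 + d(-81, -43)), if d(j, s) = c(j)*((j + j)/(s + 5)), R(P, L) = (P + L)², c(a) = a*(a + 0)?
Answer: -274380945/12844 ≈ -21363.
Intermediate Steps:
c(a) = a² (c(a) = a*a = a²)
R(P, L) = (L + P)²
d(j, s) = 2*j³/(5 + s) (d(j, s) = j²*((j + j)/(s + 5)) = j²*((2*j)/(5 + s)) = j²*(2*j/(5 + s)) = 2*j³/(5 + s))
1/R(-80, 54) - (-6608 + d(-81, -43)) = 1/((54 - 80)²) - (-6608 + 2*(-81)³/(5 - 43)) = 1/((-26)²) - (-6608 + 2*(-531441)/(-38)) = 1/676 - (-6608 + 2*(-531441)*(-1/38)) = 1/676 - (-6608 + 531441/19) = 1/676 - 1*405889/19 = 1/676 - 405889/19 = -274380945/12844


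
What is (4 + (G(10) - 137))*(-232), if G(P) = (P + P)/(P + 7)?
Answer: 519912/17 ≈ 30583.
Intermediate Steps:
G(P) = 2*P/(7 + P) (G(P) = (2*P)/(7 + P) = 2*P/(7 + P))
(4 + (G(10) - 137))*(-232) = (4 + (2*10/(7 + 10) - 137))*(-232) = (4 + (2*10/17 - 137))*(-232) = (4 + (2*10*(1/17) - 137))*(-232) = (4 + (20/17 - 137))*(-232) = (4 - 2309/17)*(-232) = -2241/17*(-232) = 519912/17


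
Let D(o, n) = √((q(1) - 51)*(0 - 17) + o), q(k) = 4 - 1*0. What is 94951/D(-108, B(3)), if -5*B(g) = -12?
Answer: 94951*√691/691 ≈ 3612.1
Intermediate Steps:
q(k) = 4 (q(k) = 4 + 0 = 4)
B(g) = 12/5 (B(g) = -⅕*(-12) = 12/5)
D(o, n) = √(799 + o) (D(o, n) = √((4 - 51)*(0 - 17) + o) = √(-47*(-17) + o) = √(799 + o))
94951/D(-108, B(3)) = 94951/(√(799 - 108)) = 94951/(√691) = 94951*(√691/691) = 94951*√691/691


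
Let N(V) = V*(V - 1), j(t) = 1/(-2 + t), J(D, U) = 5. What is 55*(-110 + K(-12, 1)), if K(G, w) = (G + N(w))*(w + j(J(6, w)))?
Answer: -6930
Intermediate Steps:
N(V) = V*(-1 + V)
K(G, w) = (⅓ + w)*(G + w*(-1 + w)) (K(G, w) = (G + w*(-1 + w))*(w + 1/(-2 + 5)) = (G + w*(-1 + w))*(w + 1/3) = (G + w*(-1 + w))*(w + ⅓) = (G + w*(-1 + w))*(⅓ + w) = (⅓ + w)*(G + w*(-1 + w)))
55*(-110 + K(-12, 1)) = 55*(-110 + (1³ - ⅔*1² - ⅓*1 + (⅓)*(-12) - 12*1)) = 55*(-110 + (1 - ⅔*1 - ⅓ - 4 - 12)) = 55*(-110 + (1 - ⅔ - ⅓ - 4 - 12)) = 55*(-110 - 16) = 55*(-126) = -6930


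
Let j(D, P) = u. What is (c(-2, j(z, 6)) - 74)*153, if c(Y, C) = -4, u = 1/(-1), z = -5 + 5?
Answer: -11934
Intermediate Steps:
z = 0
u = -1
j(D, P) = -1
(c(-2, j(z, 6)) - 74)*153 = (-4 - 74)*153 = -78*153 = -11934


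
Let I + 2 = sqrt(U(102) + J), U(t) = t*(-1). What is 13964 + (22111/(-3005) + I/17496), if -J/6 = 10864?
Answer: 366888571327/26287740 + I*sqrt(806)/1944 ≈ 13957.0 + 0.014604*I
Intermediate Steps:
J = -65184 (J = -6*10864 = -65184)
U(t) = -t
I = -2 + 9*I*sqrt(806) (I = -2 + sqrt(-1*102 - 65184) = -2 + sqrt(-102 - 65184) = -2 + sqrt(-65286) = -2 + 9*I*sqrt(806) ≈ -2.0 + 255.51*I)
13964 + (22111/(-3005) + I/17496) = 13964 + (22111/(-3005) + (-2 + 9*I*sqrt(806))/17496) = 13964 + (22111*(-1/3005) + (-2 + 9*I*sqrt(806))*(1/17496)) = 13964 + (-22111/3005 + (-1/8748 + I*sqrt(806)/1944)) = 13964 + (-193430033/26287740 + I*sqrt(806)/1944) = 366888571327/26287740 + I*sqrt(806)/1944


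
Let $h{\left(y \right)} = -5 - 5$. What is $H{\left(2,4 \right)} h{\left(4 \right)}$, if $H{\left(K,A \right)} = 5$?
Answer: $-50$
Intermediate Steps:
$h{\left(y \right)} = -10$
$H{\left(2,4 \right)} h{\left(4 \right)} = 5 \left(-10\right) = -50$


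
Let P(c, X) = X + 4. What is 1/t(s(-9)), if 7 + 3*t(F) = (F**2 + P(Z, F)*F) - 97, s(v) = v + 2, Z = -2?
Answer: -3/34 ≈ -0.088235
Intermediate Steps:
P(c, X) = 4 + X
s(v) = 2 + v
t(F) = -104/3 + F**2/3 + F*(4 + F)/3 (t(F) = -7/3 + ((F**2 + (4 + F)*F) - 97)/3 = -7/3 + ((F**2 + F*(4 + F)) - 97)/3 = -7/3 + (-97 + F**2 + F*(4 + F))/3 = -7/3 + (-97/3 + F**2/3 + F*(4 + F)/3) = -104/3 + F**2/3 + F*(4 + F)/3)
1/t(s(-9)) = 1/(-104/3 + (2 - 9)**2/3 + (2 - 9)*(4 + (2 - 9))/3) = 1/(-104/3 + (1/3)*(-7)**2 + (1/3)*(-7)*(4 - 7)) = 1/(-104/3 + (1/3)*49 + (1/3)*(-7)*(-3)) = 1/(-104/3 + 49/3 + 7) = 1/(-34/3) = -3/34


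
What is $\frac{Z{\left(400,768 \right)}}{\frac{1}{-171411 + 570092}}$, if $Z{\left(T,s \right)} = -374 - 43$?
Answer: $-166249977$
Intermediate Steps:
$Z{\left(T,s \right)} = -417$ ($Z{\left(T,s \right)} = -374 - 43 = -417$)
$\frac{Z{\left(400,768 \right)}}{\frac{1}{-171411 + 570092}} = - \frac{417}{\frac{1}{-171411 + 570092}} = - \frac{417}{\frac{1}{398681}} = - 417 \frac{1}{\frac{1}{398681}} = \left(-417\right) 398681 = -166249977$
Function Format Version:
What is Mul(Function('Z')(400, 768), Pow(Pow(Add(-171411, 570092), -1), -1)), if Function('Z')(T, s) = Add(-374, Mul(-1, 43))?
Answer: -166249977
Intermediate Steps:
Function('Z')(T, s) = -417 (Function('Z')(T, s) = Add(-374, -43) = -417)
Mul(Function('Z')(400, 768), Pow(Pow(Add(-171411, 570092), -1), -1)) = Mul(-417, Pow(Pow(Add(-171411, 570092), -1), -1)) = Mul(-417, Pow(Pow(398681, -1), -1)) = Mul(-417, Pow(Rational(1, 398681), -1)) = Mul(-417, 398681) = -166249977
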